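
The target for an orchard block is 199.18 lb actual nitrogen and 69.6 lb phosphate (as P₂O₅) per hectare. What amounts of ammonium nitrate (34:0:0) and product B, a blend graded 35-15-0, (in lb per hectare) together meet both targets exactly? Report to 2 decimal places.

Let a = lb of ammonium nitrate, b = lb of product B (per hectare).
N: 0.34·a + 0.35·b = 199.18
P₂O₅: 0·a + 0.15·b = 69.6
Solving simultaneously: a = 108.176, b = 464.

108.18 lb ammonium nitrate, 464.00 lb product B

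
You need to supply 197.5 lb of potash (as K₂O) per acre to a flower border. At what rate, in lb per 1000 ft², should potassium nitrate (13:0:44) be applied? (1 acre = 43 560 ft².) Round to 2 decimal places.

10.30 lb of product per thousand sq ft

Product per acre = 197.5 / 44% = 448.864 lb.
Convert to per 1000 ft²: 448.864 × 0.0229568 = 10.3045 lb.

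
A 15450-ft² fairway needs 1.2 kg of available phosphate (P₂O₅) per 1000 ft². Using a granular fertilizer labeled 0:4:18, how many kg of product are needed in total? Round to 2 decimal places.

463.50 kg

Product per 1000 ft² = 1.2 / 4% = 30 kg.
Total product = 30 × 15450 / 1000 = 463.5 kg.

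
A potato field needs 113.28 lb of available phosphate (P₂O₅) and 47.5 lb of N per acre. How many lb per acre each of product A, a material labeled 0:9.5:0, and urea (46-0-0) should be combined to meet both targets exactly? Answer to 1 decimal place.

Let a = lb of product A, b = lb of urea (per acre).
P₂O₅: 0.095·a + 0·b = 113.28
N: 0·a + 0.46·b = 47.5
Solving simultaneously: a = 1192.42, b = 103.261.

1192.4 lb product A, 103.3 lb urea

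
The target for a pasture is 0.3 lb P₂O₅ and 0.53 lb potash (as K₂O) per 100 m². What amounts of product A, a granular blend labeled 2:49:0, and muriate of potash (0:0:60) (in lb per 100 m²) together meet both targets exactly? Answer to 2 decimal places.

Let a = lb of product A, b = lb of muriate of potash (per 100 m²).
P₂O₅: 0.49·a + 0·b = 0.3
K₂O: 0·a + 0.6·b = 0.53
Solving simultaneously: a = 0.612245, b = 0.883333.

0.61 lb product A, 0.88 lb muriate of potash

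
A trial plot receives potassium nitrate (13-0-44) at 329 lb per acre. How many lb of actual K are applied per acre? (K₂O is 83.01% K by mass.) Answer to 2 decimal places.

K₂O per acre = 329 × 44% = 144.76 lb.
Elemental K = 144.76 × 0.8301 = 120.165 lb per acre.

120.17 lb K per acre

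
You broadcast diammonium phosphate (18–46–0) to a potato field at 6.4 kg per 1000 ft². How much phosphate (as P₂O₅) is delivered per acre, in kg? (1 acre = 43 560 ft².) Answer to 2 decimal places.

P₂O₅ per 1000 ft² = 6.4 × 46% = 2.944 kg.
Convert to per acre: 2.944 × 43.56 = 128.241 kg.

128.24 kg P₂O₅ per acre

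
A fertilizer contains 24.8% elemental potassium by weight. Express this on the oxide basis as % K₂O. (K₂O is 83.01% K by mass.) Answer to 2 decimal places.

%K₂O = 24.8 / 0.8301 = 29.8759%.

29.88% K₂O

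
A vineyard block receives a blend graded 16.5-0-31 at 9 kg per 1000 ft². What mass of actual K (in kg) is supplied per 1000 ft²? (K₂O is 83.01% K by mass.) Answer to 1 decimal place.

2.3 kg K per thousand sq ft

K₂O per 1000 ft² = 9 × 31% = 2.79 kg.
Elemental K = 2.79 × 0.8301 = 2.31598 kg per 1000 ft².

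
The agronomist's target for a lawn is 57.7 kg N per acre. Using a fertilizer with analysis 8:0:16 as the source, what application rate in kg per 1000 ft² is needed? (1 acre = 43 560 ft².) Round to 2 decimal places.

Product per acre = 57.7 / 8% = 721.25 kg.
Convert to per 1000 ft²: 721.25 × 0.0229568 = 16.5576 kg.

16.56 kg of product per thousand sq ft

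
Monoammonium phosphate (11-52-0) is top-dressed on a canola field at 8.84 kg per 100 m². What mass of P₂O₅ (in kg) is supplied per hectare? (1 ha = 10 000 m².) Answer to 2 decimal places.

459.68 kg P₂O₅ per hectare

P₂O₅ per 100 m² = 8.84 × 52% = 4.5968 kg.
Convert to per hectare: 4.5968 × 100 = 459.68 kg.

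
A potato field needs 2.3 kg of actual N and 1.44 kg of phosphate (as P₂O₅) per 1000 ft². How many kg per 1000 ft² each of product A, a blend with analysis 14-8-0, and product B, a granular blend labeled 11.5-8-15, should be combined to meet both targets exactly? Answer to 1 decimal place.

9.2 kg product A, 8.8 kg product B

With a, b = kg per 1000 ft² of product A and product B:
N: 0.14·a + 0.115·b = 2.3
P₂O₅: 0.08·a + 0.08·b = 1.44
From row1: a = (2.3 − 0.115·b) / 0.14.
Into row2: 0.08·(2.3 − 0.115·b)/0.14 + 0.08·b = 1.44 → b = 8.8, a = 9.2.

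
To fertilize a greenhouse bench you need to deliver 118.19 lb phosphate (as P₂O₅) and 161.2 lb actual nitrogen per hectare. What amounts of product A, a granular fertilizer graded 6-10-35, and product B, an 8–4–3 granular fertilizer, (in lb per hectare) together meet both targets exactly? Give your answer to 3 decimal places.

Let a = lb of product A, b = lb of product B (per hectare).
P₂O₅: 0.1·a + 0.04·b = 118.19
N: 0.06·a + 0.08·b = 161.2
Solving simultaneously: a = 537, b = 1612.25.

537.000 lb product A, 1612.250 lb product B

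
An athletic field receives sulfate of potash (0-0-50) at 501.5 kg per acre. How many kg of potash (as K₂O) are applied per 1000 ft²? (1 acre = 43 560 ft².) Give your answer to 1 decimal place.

K₂O per acre = 501.5 × 50% = 250.75 kg.
Convert to per 1000 ft²: 250.75 × 0.0229568 = 5.75643 kg.

5.8 kg K₂O per thousand sq ft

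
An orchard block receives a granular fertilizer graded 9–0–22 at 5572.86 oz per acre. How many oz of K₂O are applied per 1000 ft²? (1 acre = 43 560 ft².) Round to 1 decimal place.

K₂O per acre = 5572.86 × 22% = 1226.03 oz.
Convert to per 1000 ft²: 1226.03 × 0.0229568 = 28.1458 oz.

28.1 oz K₂O per thousand sq ft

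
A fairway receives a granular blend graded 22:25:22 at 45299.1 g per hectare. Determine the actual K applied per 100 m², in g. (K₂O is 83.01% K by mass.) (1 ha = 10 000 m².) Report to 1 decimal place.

K₂O per hectare = 45299.1 × 22% = 9965.8 g.
Elemental K = 9965.8 × 0.8301 = 8272.61 g per hectare.
Convert to per 100 m²: 8272.61 × 0.01 = 82.7261 g.

82.7 g K per hundred sq m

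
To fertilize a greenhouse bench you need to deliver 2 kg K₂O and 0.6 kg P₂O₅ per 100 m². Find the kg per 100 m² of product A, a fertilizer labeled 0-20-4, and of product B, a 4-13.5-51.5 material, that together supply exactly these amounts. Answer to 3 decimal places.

Per-100 m² balance (a = product A, b = product B):
K₂O: 0.04·a + 0.515·b = 2
P₂O₅: 0.2·a + 0.135·b = 0.6
Eliminate a: (row1) − 0.04/0.2·(row2) → 0.488·b = 1.88, so b = 3.85246.
Back-substitute: a = (2 − 0.515·3.85246) / 0.04 = 0.39959.

0.400 kg product A, 3.852 kg product B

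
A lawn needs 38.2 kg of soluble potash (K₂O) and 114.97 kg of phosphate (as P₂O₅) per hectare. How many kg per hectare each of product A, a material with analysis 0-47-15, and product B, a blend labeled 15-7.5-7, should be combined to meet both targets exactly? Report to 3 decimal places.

239.395 kg product A, 32.725 kg product B

With a, b = kg per hectare of product A and product B:
K₂O: 0.15·a + 0.07·b = 38.2
P₂O₅: 0.47·a + 0.075·b = 114.97
Eliminate a: (row1) − 0.15/0.47·(row2) → 0.0460638·b = 1.50745, so b = 32.7252.
Back-substitute: a = (38.2 − 0.07·32.7252) / 0.15 = 239.3949.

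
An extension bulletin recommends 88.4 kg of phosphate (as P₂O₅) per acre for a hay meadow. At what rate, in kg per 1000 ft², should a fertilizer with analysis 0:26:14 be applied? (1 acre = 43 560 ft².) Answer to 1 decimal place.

Product per acre = 88.4 / 26% = 340 kg.
Convert to per 1000 ft²: 340 × 0.0229568 = 7.80533 kg.

7.8 kg of product per thousand sq ft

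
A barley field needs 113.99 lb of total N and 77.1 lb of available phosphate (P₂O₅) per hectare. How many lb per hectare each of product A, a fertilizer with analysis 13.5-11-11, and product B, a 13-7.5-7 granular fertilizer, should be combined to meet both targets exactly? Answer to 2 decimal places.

352.99 lb product A, 510.28 lb product B

Let a = lb of product A, b = lb of product B (per hectare).
N: 0.135·a + 0.13·b = 113.99
P₂O₅: 0.11·a + 0.075·b = 77.1
Solving simultaneously: a = 352.994, b = 510.275.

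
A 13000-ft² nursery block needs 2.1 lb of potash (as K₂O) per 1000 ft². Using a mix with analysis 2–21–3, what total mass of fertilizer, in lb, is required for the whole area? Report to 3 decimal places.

910.000 lb

Product per 1000 ft² = 2.1 / 3% = 70 lb.
Total product = 70 × 13000 / 1000 = 910 lb.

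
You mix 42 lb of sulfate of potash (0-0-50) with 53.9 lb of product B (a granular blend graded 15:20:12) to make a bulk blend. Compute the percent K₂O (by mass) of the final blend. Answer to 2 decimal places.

28.64% K₂O

Total mass = 42 + 53.9 = 95.9 lb.
K₂O mass = 50%×42 + 12%×53.9 = 27.468 lb.
% K₂O = 27.468 / 95.9 = 28.6423%.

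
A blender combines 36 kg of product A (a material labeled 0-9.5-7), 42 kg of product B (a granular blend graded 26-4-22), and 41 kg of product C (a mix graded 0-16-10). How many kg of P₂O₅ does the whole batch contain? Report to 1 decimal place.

P₂O₅ mass = 9.5%×36 + 4%×42 + 16%×41 = 11.66 kg.

11.7 kg P₂O₅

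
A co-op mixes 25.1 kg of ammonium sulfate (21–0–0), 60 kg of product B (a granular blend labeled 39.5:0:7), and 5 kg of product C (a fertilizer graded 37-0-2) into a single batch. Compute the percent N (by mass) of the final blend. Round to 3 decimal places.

Total mass = 25.1 + 60 + 5 = 90.1 kg.
N mass = 21%×25.1 + 39.5%×60 + 37%×5 = 30.821 kg.
% N = 30.821 / 90.1 = 34.2075%.

34.208% N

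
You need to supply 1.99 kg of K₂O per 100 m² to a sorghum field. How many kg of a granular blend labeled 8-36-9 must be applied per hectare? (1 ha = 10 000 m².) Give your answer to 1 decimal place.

2211.1 kg of product per hectare

Product per 100 m² = 1.99 / 9% = 22.1111 kg.
Convert to per hectare: 22.1111 × 100 = 2211.11 kg.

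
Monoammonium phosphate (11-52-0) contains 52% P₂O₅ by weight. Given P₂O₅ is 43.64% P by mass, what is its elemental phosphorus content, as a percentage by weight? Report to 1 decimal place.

22.7% P

%P = 52 × 0.4364 = 22.6928%.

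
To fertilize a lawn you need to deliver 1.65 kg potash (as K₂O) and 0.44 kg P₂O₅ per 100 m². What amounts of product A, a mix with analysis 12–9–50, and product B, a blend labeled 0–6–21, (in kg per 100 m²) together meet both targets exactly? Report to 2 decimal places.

0.59 kg product A, 6.44 kg product B

Per-100 m² balance (a = product A, b = product B):
K₂O: 0.5·a + 0.21·b = 1.65
P₂O₅: 0.09·a + 0.06·b = 0.44
Eliminate b: (row1) − 0.21/0.06·(row2) → 0.185·a = 0.11, so a = 0.594595.
Then b = (0.44 − 0.09·0.594595) / 0.06 = 6.44144.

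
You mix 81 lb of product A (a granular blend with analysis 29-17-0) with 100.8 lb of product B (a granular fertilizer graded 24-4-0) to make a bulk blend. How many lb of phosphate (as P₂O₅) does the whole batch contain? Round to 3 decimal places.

17.802 lb P₂O₅

P₂O₅ mass = 17%×81 + 4%×100.8 = 17.802 lb.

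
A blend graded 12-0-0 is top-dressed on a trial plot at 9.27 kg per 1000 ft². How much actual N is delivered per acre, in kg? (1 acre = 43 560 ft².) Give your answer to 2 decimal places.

nitrogen per 1000 ft² = 9.27 × 12% = 1.1124 kg.
Convert to per acre: 1.1124 × 43.56 = 48.4561 kg.

48.46 kg N per acre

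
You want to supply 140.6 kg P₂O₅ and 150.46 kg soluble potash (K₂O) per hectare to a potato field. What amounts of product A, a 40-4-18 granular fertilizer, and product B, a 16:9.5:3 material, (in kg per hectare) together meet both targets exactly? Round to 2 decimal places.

With a, b = kg per hectare of product A and product B:
P₂O₅: 0.04·a + 0.095·b = 140.6
K₂O: 0.18·a + 0.03·b = 150.46
From row1: a = (140.6 − 0.095·b) / 0.04.
Into row2: 0.18·(140.6 − 0.095·b)/0.04 + 0.03·b = 150.46 → b = 1213.182, a = 633.692.

633.69 kg product A, 1213.18 kg product B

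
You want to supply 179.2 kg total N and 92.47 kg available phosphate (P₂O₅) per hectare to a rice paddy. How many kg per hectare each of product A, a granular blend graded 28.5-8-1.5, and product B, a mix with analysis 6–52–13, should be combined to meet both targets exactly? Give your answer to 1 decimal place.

611.1 kg product A, 83.8 kg product B

With a, b = kg per hectare of product A and product B:
N: 0.285·a + 0.06·b = 179.2
P₂O₅: 0.08·a + 0.52·b = 92.47
Eliminate b: (row1) − 0.06/0.52·(row2) → 0.275769·a = 168.53, so a = 611.128.
Then b = (92.47 − 0.08·611.128) / 0.52 = 83.8072.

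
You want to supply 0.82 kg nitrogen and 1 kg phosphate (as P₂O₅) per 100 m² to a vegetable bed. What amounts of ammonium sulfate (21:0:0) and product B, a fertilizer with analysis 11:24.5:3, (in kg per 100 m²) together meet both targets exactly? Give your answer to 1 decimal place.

1.8 kg ammonium sulfate, 4.1 kg product B

With a, b = kg per 100 m² of ammonium sulfate and product B:
N: 0.21·a + 0.11·b = 0.82
P₂O₅: 0·a + 0.245·b = 1
Solving simultaneously: a = 1.76676, b = 4.08163.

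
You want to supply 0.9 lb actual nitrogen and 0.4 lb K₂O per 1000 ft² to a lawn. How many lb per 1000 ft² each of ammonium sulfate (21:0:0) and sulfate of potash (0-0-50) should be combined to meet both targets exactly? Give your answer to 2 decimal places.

4.29 lb ammonium sulfate, 0.80 lb sulfate of potash

Let a = lb of ammonium sulfate, b = lb of sulfate of potash (per 1000 ft²).
N: 0.21·a + 0·b = 0.9
K₂O: 0·a + 0.5·b = 0.4
Solving simultaneously: a = 4.28571, b = 0.8.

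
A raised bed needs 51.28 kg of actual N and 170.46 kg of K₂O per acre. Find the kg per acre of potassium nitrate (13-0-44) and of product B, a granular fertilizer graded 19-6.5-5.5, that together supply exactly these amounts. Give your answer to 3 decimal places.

With a, b = kg per acre of potassium nitrate and product B:
N: 0.13·a + 0.19·b = 51.28
K₂O: 0.44·a + 0.055·b = 170.46
From row1: a = (51.28 − 0.19·b) / 0.13.
Into row2: 0.44·(51.28 − 0.19·b)/0.13 + 0.055·b = 170.46 → b = 5.27665, a = 386.7495.

386.750 kg potassium nitrate, 5.277 kg product B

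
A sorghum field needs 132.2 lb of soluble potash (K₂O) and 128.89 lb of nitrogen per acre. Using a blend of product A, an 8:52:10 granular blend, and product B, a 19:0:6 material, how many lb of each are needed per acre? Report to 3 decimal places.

1224.268 lb product A, 162.887 lb product B

With a, b = lb per acre of product A and product B:
K₂O: 0.1·a + 0.06·b = 132.2
N: 0.08·a + 0.19·b = 128.89
Eliminate a: (row1) − 0.1/0.08·(row2) → -0.1775·b = -28.9125, so b = 162.8873.
Back-substitute: a = (132.2 − 0.06·162.8873) / 0.1 = 1224.2676.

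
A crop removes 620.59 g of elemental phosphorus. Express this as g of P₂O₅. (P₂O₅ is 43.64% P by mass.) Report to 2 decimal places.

1422.07 g P₂O₅

P₂O₅ = 620.59 / 0.4364 = 1422.067 g.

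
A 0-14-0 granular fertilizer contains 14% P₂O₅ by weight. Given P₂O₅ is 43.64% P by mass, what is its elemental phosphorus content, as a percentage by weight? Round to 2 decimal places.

%P = 14 × 0.4364 = 6.1096%.

6.11% P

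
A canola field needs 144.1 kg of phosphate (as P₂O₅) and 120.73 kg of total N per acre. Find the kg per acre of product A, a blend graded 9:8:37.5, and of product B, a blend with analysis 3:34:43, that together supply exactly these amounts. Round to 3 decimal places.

With a, b = kg per acre of product A and product B:
P₂O₅: 0.08·a + 0.34·b = 144.1
N: 0.09·a + 0.03·b = 120.73
Eliminate a: (row1) − 0.08/0.09·(row2) → 0.313333·b = 36.7844, so b = 117.3972.
Back-substitute: a = (144.1 − 0.34·117.3972) / 0.08 = 1302.3121.

1302.312 kg product A, 117.397 kg product B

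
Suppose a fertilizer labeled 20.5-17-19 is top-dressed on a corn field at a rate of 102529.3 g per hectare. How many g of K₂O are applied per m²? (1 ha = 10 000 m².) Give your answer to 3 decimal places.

K₂O per hectare = 102529.3 × 19% = 19480.6 g.
Convert to per m²: 19480.6 × 0.0001 = 1.94806 g.

1.948 g K₂O per sq m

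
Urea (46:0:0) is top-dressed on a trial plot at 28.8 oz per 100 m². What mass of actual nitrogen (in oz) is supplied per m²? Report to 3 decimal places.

nitrogen per 100 m² = 28.8 × 46% = 13.248 oz.
Convert to per m²: 13.248 × 0.01 = 0.13248 oz.

0.132 oz N per sq m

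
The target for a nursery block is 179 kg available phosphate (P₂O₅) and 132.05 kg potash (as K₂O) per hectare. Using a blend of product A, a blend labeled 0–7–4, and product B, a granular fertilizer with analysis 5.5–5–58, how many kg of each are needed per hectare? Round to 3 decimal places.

With a, b = kg per hectare of product A and product B:
P₂O₅: 0.07·a + 0.05·b = 179
K₂O: 0.04·a + 0.58·b = 132.05
Solving simultaneously: a = 2518.5881, b = 53.9767.

2518.588 kg product A, 53.977 kg product B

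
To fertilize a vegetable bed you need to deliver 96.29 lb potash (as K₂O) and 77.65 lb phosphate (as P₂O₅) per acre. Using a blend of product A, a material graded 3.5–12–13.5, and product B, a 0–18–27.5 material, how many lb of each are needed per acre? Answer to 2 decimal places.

With a, b = lb per acre of product A and product B:
K₂O: 0.135·a + 0.275·b = 96.29
P₂O₅: 0.12·a + 0.18·b = 77.65
From row1: a = (96.29 − 0.275·b) / 0.135.
Into row2: 0.12·(96.29 − 0.275·b)/0.135 + 0.18·b = 77.65 → b = 123.224, a = 462.247.

462.25 lb product A, 123.22 lb product B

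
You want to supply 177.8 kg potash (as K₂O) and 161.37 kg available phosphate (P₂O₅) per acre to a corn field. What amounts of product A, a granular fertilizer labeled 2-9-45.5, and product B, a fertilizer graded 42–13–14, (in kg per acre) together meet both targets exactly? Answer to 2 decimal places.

11.22 kg product A, 1233.54 kg product B

With a, b = kg per acre of product A and product B:
K₂O: 0.455·a + 0.14·b = 177.8
P₂O₅: 0.09·a + 0.13·b = 161.37
Eliminate a: (row1) − 0.455/0.09·(row2) → -0.517222·b = -638.015, so b = 1233.541.
Back-substitute: a = (177.8 − 0.14·1233.541) / 0.455 = 11.218.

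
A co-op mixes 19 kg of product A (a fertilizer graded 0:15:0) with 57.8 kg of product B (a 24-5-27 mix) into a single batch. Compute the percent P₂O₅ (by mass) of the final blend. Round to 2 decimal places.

Total mass = 19 + 57.8 = 76.8 kg.
P₂O₅ mass = 15%×19 + 5%×57.8 = 5.74 kg.
% P₂O₅ = 5.74 / 76.8 = 7.47396%.

7.47% P₂O₅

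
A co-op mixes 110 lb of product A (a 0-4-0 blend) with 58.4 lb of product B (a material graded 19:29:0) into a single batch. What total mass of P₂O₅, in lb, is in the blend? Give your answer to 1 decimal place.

P₂O₅ mass = 4%×110 + 29%×58.4 = 21.336 lb.

21.3 lb P₂O₅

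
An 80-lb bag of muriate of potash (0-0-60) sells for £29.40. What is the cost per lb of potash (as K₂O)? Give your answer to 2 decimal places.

£0.61 per lb K₂O

K₂O in bag = 80 × 60% = 48 lb.
Cost per lb K₂O = £29.40 / 48 = £0.6125.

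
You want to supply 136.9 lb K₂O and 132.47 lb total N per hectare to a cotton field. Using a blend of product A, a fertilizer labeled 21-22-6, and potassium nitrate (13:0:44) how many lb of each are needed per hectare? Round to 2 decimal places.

Per-hectare balance (a = product A, b = potassium nitrate):
K₂O: 0.06·a + 0.44·b = 136.9
N: 0.21·a + 0.13·b = 132.47
From row1: a = (136.9 − 0.44·b) / 0.06.
Into row2: 0.21·(136.9 − 0.44·b)/0.06 + 0.13·b = 132.47 → b = 245.872, a = 478.603.

478.60 lb product A, 245.87 lb potassium nitrate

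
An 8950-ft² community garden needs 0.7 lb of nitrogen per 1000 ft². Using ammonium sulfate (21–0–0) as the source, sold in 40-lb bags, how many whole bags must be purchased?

1 bags

Product per 1000 ft² = 0.7 / 21% = 3.33333 lb.
Total product = 3.33333 × 8950 / 1000 = 29.8333 lb.
Bags = ⌈29.8333 / 40⌉ = 1.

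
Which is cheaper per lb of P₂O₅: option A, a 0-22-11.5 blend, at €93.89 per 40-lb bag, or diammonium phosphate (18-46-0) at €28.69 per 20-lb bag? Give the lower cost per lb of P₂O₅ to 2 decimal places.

option A: P₂O₅ per bag = 40 × 22% = 8.8 lb; cost = 93.89 / 8.8 = €10.6693/lb P₂O₅.
diammonium phosphate: P₂O₅ per bag = 20 × 46% = 9.2 lb; cost = 28.69 / 9.2 = €3.1185/lb P₂O₅.
diammonium phosphate is cheaper.

€3.12 per lb P₂O₅ (diammonium phosphate)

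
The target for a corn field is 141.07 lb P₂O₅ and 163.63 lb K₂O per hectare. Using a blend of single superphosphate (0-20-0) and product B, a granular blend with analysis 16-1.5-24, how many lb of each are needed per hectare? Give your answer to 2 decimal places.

Per-hectare balance (a = single superphosphate, b = product B):
P₂O₅: 0.2·a + 0.015·b = 141.07
K₂O: 0·a + 0.24·b = 163.63
Solving simultaneously: a = 654.216, b = 681.792.

654.22 lb single superphosphate, 681.79 lb product B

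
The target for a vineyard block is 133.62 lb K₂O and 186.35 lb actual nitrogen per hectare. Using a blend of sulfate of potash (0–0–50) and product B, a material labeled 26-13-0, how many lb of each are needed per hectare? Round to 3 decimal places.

267.240 lb sulfate of potash, 716.731 lb product B

Per-hectare balance (a = sulfate of potash, b = product B):
K₂O: 0.5·a + 0·b = 133.62
N: 0·a + 0.26·b = 186.35
Solving simultaneously: a = 267.24, b = 716.7308.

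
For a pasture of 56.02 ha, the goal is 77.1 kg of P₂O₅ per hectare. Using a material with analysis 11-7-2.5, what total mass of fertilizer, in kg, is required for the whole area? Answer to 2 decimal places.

Product per hectare = 77.1 / 7% = 1101.43 kg.
Total product = 1101.43 × 56.02 = 61702.029 kg.

61702.03 kg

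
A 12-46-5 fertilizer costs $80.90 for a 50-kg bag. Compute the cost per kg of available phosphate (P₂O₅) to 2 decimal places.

P₂O₅ in bag = 50 × 46% = 23 kg.
Cost per kg P₂O₅ = $80.90 / 23 = $3.5174.

$3.52 per kg P₂O₅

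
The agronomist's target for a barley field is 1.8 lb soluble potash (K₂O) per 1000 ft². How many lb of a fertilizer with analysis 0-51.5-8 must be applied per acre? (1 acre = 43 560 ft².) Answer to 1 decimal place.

Product per 1000 ft² = 1.8 / 8% = 22.5 lb.
Convert to per acre: 22.5 × 43.56 = 980.1 lb.

980.1 lb of product per acre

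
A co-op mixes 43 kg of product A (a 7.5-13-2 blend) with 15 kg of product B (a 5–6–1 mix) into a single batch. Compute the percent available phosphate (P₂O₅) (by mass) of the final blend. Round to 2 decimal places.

Total mass = 43 + 15 = 58 kg.
P₂O₅ mass = 13%×43 + 6%×15 = 6.49 kg.
% P₂O₅ = 6.49 / 58 = 11.1897%.

11.19% P₂O₅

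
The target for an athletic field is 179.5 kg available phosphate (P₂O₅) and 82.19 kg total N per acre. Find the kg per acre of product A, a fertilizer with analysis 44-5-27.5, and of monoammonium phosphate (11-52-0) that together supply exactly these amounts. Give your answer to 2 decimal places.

102.97 kg product A, 335.29 kg monoammonium phosphate

Per-acre balance (a = product A, b = monoammonium phosphate):
P₂O₅: 0.05·a + 0.52·b = 179.5
N: 0.44·a + 0.11·b = 82.19
Solving simultaneously: a = 102.973, b = 335.291.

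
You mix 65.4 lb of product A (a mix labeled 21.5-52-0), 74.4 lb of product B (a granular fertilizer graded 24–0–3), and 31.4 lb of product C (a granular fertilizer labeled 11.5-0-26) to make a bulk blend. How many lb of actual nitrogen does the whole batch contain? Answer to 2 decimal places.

N mass = 21.5%×65.4 + 24%×74.4 + 11.5%×31.4 = 35.528 lb.

35.53 lb N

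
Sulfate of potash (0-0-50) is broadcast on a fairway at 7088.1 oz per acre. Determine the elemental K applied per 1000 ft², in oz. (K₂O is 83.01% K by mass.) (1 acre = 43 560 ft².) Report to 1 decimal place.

K₂O per acre = 7088.1 × 50% = 3544.05 oz.
Elemental K = 3544.05 × 0.8301 = 2941.92 oz per acre.
Convert to per 1000 ft²: 2941.92 × 0.0229568 = 67.5371 oz.

67.5 oz K per thousand sq ft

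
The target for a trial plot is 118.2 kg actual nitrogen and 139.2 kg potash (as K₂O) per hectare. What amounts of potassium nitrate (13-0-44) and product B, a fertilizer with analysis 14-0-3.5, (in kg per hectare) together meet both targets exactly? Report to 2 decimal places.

269.08 kg potassium nitrate, 594.43 kg product B

With a, b = kg per hectare of potassium nitrate and product B:
N: 0.13·a + 0.14·b = 118.2
K₂O: 0.44·a + 0.035·b = 139.2
Eliminate a: (row1) − 0.13/0.44·(row2) → 0.129659·b = 77.0727, so b = 594.426.
Back-substitute: a = (118.2 − 0.14·594.426) / 0.13 = 269.0798.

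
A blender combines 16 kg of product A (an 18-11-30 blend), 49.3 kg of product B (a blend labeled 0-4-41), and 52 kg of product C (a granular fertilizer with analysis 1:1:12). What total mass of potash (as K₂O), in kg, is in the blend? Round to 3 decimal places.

K₂O mass = 30%×16 + 41%×49.3 + 12%×52 = 31.253 kg.

31.253 kg K₂O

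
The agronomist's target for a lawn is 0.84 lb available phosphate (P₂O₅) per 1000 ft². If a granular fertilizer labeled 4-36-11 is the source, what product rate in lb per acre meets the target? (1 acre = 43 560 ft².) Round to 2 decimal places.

101.64 lb of product per acre

Product per 1000 ft² = 0.84 / 36% = 2.33333 lb.
Convert to per acre: 2.33333 × 43.56 = 101.64 lb.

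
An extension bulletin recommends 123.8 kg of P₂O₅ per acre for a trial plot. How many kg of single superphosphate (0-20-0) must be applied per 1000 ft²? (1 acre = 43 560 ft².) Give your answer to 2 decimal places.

Product per acre = 123.8 / 20% = 619 kg.
Convert to per 1000 ft²: 619 × 0.0229568 = 14.2103 kg.

14.21 kg of product per thousand sq ft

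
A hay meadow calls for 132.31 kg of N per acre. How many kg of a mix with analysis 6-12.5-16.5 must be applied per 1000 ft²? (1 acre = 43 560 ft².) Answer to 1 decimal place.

Product per acre = 132.31 / 6% = 2205.17 kg.
Convert to per 1000 ft²: 2205.17 × 0.0229568 = 50.6237 kg.

50.6 kg of product per thousand sq ft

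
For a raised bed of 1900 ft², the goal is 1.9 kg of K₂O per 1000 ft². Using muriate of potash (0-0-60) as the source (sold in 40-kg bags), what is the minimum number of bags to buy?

1 bags

Product per 1000 ft² = 1.9 / 60% = 3.16667 kg.
Total product = 3.16667 × 1900 / 1000 = 6.01667 kg.
Bags = ⌈6.01667 / 40⌉ = 1.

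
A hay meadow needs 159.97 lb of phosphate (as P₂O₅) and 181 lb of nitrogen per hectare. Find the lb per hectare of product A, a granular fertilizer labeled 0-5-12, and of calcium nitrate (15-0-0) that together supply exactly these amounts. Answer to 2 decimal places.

3199.40 lb product A, 1206.67 lb calcium nitrate

Per-hectare balance (a = product A, b = calcium nitrate):
P₂O₅: 0.05·a + 0·b = 159.97
N: 0·a + 0.15·b = 181
Solving simultaneously: a = 3199.4, b = 1206.667.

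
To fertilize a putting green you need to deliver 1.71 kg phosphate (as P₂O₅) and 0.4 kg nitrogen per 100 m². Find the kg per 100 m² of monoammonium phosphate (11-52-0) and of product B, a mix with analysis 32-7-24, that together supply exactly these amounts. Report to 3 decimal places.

3.272 kg monoammonium phosphate, 0.125 kg product B

Let a = kg of monoammonium phosphate, b = kg of product B (per 100 m²).
P₂O₅: 0.52·a + 0.07·b = 1.71
N: 0.11·a + 0.32·b = 0.4
Eliminate a: (row1) − 0.52/0.11·(row2) → -1.44273·b = -0.180909, so b = 0.125394.
Back-substitute: a = (1.71 − 0.07·0.125394) / 0.52 = 3.27158.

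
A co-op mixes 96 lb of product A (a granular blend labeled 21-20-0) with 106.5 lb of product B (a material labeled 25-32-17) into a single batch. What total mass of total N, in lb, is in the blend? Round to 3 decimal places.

N mass = 21%×96 + 25%×106.5 = 46.785 lb.

46.785 lb N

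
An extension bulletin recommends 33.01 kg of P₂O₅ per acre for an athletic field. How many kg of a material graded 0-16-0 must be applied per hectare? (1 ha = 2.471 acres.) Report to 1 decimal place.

Product per acre = 33.01 / 16% = 206.312 kg.
Convert to per hectare: 206.312 × 2.471 = 509.798 kg.

509.8 kg of product per hectare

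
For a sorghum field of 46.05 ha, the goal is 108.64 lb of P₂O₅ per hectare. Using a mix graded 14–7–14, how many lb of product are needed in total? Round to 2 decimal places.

Product per hectare = 108.64 / 7% = 1552 lb.
Total product = 1552 × 46.05 = 71469.6 lb.

71469.60 lb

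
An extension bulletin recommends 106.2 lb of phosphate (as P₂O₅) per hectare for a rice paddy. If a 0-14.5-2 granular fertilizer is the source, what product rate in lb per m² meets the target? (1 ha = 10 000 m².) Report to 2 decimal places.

Product per hectare = 106.2 / 14.5% = 732.414 lb.
Convert to per m²: 732.414 × 0.0001 = 0.0732414 lb.

0.07 lb of product per sq m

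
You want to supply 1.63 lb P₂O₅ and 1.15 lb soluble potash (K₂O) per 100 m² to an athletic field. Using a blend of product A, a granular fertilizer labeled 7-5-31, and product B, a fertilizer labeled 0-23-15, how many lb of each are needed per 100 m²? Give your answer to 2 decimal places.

With a, b = lb per 100 m² of product A and product B:
P₂O₅: 0.05·a + 0.23·b = 1.63
K₂O: 0.31·a + 0.15·b = 1.15
From row1: a = (1.63 − 0.23·b) / 0.05.
Into row2: 0.31·(1.63 − 0.23·b)/0.05 + 0.15·b = 1.15 → b = 7.01881, a = 0.31348.

0.31 lb product A, 7.02 lb product B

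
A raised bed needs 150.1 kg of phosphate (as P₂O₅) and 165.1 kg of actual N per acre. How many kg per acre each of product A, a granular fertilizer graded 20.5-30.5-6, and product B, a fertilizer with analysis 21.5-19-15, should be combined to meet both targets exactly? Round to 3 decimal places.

33.897 kg product A, 735.587 kg product B

Let a = kg of product A, b = kg of product B (per acre).
P₂O₅: 0.305·a + 0.19·b = 150.1
N: 0.205·a + 0.215·b = 165.1
Solving simultaneously: a = 33.8967, b = 735.5869.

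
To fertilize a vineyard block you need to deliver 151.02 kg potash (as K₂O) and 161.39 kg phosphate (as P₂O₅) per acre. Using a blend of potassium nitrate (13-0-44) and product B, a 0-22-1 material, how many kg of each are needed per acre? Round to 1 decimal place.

326.6 kg potassium nitrate, 733.6 kg product B

Let a = kg of potassium nitrate, b = kg of product B (per acre).
K₂O: 0.44·a + 0.01·b = 151.02
P₂O₅: 0·a + 0.22·b = 161.39
Solving simultaneously: a = 326.555, b = 733.591.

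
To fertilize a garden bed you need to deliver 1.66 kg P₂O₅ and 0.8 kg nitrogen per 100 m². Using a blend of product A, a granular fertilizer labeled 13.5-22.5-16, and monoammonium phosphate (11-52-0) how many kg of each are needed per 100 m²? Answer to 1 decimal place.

With a, b = kg per 100 m² of product A and monoammonium phosphate:
P₂O₅: 0.225·a + 0.52·b = 1.66
N: 0.135·a + 0.11·b = 0.8
From row1: a = (1.66 − 0.52·b) / 0.225.
Into row2: 0.135·(1.66 − 0.52·b)/0.225 + 0.11·b = 0.8 → b = 0.970297, a = 5.13531.

5.1 kg product A, 1.0 kg monoammonium phosphate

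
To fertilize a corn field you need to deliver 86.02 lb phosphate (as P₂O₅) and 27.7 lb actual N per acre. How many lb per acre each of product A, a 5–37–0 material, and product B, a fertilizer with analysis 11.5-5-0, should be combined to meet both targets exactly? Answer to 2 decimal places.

With a, b = lb per acre of product A and product B:
P₂O₅: 0.37·a + 0.05·b = 86.02
N: 0.05·a + 0.115·b = 27.7
Solving simultaneously: a = 212.417, b = 148.514.

212.42 lb product A, 148.51 lb product B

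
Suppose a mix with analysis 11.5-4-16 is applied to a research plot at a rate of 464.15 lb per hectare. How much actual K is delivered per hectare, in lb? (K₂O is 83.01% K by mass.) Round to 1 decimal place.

K₂O per hectare = 464.15 × 16% = 74.264 lb.
Elemental K = 74.264 × 0.8301 = 61.6465 lb per hectare.

61.6 lb K per hectare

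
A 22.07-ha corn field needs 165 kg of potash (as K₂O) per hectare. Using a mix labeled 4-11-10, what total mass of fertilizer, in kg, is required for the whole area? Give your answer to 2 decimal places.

Product per hectare = 165 / 10% = 1650 kg.
Total product = 1650 × 22.07 = 36415.5 kg.

36415.50 kg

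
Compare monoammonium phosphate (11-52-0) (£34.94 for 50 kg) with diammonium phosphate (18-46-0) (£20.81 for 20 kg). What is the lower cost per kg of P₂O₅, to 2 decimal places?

monoammonium phosphate: P₂O₅ per bag = 50 × 52% = 26 kg; cost = 34.94 / 26 = £1.3438/kg P₂O₅.
diammonium phosphate: P₂O₅ per bag = 20 × 46% = 9.2 kg; cost = 20.81 / 9.2 = £2.2620/kg P₂O₅.
monoammonium phosphate is cheaper.

£1.34 per kg P₂O₅ (monoammonium phosphate)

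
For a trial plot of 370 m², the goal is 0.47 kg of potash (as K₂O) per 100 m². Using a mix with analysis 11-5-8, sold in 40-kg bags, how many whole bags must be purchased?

Product per 100 m² = 0.47 / 8% = 5.875 kg.
Total product = 5.875 × 370 / 100 = 21.7375 kg.
Bags = ⌈21.7375 / 40⌉ = 1.

1 bags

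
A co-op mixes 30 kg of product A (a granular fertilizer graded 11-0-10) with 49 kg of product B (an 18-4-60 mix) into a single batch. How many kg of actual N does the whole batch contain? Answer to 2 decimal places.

12.12 kg N

N mass = 11%×30 + 18%×49 = 12.12 kg.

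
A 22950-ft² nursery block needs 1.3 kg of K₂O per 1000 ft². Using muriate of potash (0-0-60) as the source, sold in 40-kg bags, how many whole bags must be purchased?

Product per 1000 ft² = 1.3 / 60% = 2.16667 kg.
Total product = 2.16667 × 22950 / 1000 = 49.725 kg.
Bags = ⌈49.725 / 40⌉ = 2.

2 bags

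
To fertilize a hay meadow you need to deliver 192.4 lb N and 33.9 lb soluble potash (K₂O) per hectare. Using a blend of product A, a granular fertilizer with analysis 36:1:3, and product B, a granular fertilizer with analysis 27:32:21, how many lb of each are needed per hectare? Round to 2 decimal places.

Let a = lb of product A, b = lb of product B (per hectare).
N: 0.36·a + 0.27·b = 192.4
K₂O: 0.03·a + 0.21·b = 33.9
Eliminate b: (row1) − 0.27/0.21·(row2) → 0.321429·a = 148.814, so a = 462.978.
Then b = (33.9 − 0.03·462.978) / 0.21 = 95.2889.

462.98 lb product A, 95.29 lb product B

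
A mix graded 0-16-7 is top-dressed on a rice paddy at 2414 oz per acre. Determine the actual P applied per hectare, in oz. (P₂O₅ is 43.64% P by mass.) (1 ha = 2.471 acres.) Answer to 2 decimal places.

P₂O₅ per acre = 2414 × 16% = 386.24 oz.
Elemental P = 386.24 × 0.4364 = 168.555 oz per acre.
Convert to per hectare: 168.555 × 2.471 = 416.4997 oz.

416.50 oz P per hectare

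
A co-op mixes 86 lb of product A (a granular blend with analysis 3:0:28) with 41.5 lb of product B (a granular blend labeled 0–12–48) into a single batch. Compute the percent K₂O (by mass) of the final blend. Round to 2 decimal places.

34.51% K₂O

Total mass = 86 + 41.5 = 127.5 lb.
K₂O mass = 28%×86 + 48%×41.5 = 44 lb.
% K₂O = 44 / 127.5 = 34.5098%.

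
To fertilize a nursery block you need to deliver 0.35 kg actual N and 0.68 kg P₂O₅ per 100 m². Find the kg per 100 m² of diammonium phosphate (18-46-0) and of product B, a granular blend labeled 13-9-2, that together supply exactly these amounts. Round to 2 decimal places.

1.31 kg diammonium phosphate, 0.89 kg product B

Let a = kg of diammonium phosphate, b = kg of product B (per 100 m²).
N: 0.18·a + 0.13·b = 0.35
P₂O₅: 0.46·a + 0.09·b = 0.68
Solving simultaneously: a = 1.30505, b = 0.885321.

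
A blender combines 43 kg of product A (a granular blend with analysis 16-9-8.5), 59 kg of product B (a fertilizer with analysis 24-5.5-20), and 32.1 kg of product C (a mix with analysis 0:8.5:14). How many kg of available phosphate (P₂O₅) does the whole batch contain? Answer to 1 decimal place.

P₂O₅ mass = 9%×43 + 5.5%×59 + 8.5%×32.1 = 9.8435 kg.

9.8 kg P₂O₅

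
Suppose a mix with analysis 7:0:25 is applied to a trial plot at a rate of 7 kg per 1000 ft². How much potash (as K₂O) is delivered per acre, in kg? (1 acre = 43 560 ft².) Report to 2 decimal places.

K₂O per 1000 ft² = 7 × 25% = 1.75 kg.
Convert to per acre: 1.75 × 43.56 = 76.23 kg.

76.23 kg K₂O per acre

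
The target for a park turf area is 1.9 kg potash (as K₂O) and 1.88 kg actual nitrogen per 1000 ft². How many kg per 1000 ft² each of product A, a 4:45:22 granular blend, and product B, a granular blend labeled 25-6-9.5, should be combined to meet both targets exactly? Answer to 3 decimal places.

5.789 kg product A, 6.594 kg product B

Let a = kg of product A, b = kg of product B (per 1000 ft²).
K₂O: 0.22·a + 0.095·b = 1.9
N: 0.04·a + 0.25·b = 1.88
Solving simultaneously: a = 5.78906, b = 6.59375.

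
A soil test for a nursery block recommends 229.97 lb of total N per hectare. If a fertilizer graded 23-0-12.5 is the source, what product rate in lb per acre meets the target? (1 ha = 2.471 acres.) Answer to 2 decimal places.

Product per hectare = 229.97 / 23% = 999.87 lb.
Convert to per acre: 999.87 × 0.404694 = 404.642 lb.

404.64 lb of product per acre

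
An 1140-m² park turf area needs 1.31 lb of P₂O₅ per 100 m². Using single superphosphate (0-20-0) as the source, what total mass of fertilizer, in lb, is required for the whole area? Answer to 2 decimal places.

Product per 100 m² = 1.31 / 20% = 6.55 lb.
Total product = 6.55 × 1140 / 100 = 74.67 lb.

74.67 lb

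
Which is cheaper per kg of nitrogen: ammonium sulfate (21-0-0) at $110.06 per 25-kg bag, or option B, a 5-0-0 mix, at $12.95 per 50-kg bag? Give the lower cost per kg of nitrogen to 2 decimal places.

ammonium sulfate: N per bag = 25 × 21% = 5.25 kg; cost = 110.06 / 5.25 = $20.9638/kg N.
option B: N per bag = 50 × 5% = 2.5 kg; cost = 12.95 / 2.5 = $5.1800/kg N.
option B is cheaper.

$5.18 per kg N (option B)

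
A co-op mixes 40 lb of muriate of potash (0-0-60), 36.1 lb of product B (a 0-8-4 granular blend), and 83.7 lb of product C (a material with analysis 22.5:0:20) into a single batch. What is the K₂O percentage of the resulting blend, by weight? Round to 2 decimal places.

26.40% K₂O

Total mass = 40 + 36.1 + 83.7 = 159.8 lb.
K₂O mass = 60%×40 + 4%×36.1 + 20%×83.7 = 42.184 lb.
% K₂O = 42.184 / 159.8 = 26.398%.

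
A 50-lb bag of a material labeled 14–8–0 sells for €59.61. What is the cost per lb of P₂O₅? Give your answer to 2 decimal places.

P₂O₅ in bag = 50 × 8% = 4 lb.
Cost per lb P₂O₅ = €59.61 / 4 = €14.9025.

€14.90 per lb P₂O₅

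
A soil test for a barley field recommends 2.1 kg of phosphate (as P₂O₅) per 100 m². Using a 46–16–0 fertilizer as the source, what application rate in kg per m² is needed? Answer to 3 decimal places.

Product per 100 m² = 2.1 / 16% = 13.125 kg.
Convert to per m²: 13.125 × 0.01 = 0.13125 kg.

0.131 kg of product per sq m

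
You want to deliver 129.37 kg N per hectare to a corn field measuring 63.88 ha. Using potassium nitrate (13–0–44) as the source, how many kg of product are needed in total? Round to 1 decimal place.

63570.4 kg

Product per hectare = 129.37 / 13% = 995.154 kg.
Total product = 995.154 × 63.88 = 63570.43 kg.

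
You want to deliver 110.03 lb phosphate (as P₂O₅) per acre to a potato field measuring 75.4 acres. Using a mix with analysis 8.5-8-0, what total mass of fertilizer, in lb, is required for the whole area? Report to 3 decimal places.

103703.275 lb

Product per acre = 110.03 / 8% = 1375.38 lb.
Total product = 1375.38 × 75.4 = 103703.275 lb.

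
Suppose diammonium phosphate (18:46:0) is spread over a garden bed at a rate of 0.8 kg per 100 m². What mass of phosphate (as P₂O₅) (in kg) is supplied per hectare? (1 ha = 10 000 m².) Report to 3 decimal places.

P₂O₅ per 100 m² = 0.8 × 46% = 0.368 kg.
Convert to per hectare: 0.368 × 100 = 36.8 kg.

36.800 kg P₂O₅ per hectare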